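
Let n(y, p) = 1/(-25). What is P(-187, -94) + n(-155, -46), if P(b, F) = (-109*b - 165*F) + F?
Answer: 894974/25 ≈ 35799.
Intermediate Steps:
P(b, F) = -164*F - 109*b (P(b, F) = (-165*F - 109*b) + F = -164*F - 109*b)
n(y, p) = -1/25
P(-187, -94) + n(-155, -46) = (-164*(-94) - 109*(-187)) - 1/25 = (15416 + 20383) - 1/25 = 35799 - 1/25 = 894974/25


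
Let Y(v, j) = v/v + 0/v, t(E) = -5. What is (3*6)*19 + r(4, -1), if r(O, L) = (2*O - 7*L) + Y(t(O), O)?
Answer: 358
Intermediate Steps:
Y(v, j) = 1 (Y(v, j) = 1 + 0 = 1)
r(O, L) = 1 - 7*L + 2*O (r(O, L) = (2*O - 7*L) + 1 = (-7*L + 2*O) + 1 = 1 - 7*L + 2*O)
(3*6)*19 + r(4, -1) = (3*6)*19 + (1 - 7*(-1) + 2*4) = 18*19 + (1 + 7 + 8) = 342 + 16 = 358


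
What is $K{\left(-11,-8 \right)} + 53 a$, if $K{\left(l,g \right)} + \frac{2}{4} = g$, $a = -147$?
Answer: $- \frac{15599}{2} \approx -7799.5$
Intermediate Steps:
$K{\left(l,g \right)} = - \frac{1}{2} + g$
$K{\left(-11,-8 \right)} + 53 a = \left(- \frac{1}{2} - 8\right) + 53 \left(-147\right) = - \frac{17}{2} - 7791 = - \frac{15599}{2}$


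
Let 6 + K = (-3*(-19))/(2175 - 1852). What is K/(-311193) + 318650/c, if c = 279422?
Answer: 93654205746/82123383199 ≈ 1.1404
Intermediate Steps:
K = -99/17 (K = -6 + (-3*(-19))/(2175 - 1852) = -6 + 57/323 = -6 + (1/323)*57 = -6 + 3/17 = -99/17 ≈ -5.8235)
K/(-311193) + 318650/c = -99/17/(-311193) + 318650/279422 = -99/17*(-1/311193) + 318650*(1/279422) = 11/587809 + 159325/139711 = 93654205746/82123383199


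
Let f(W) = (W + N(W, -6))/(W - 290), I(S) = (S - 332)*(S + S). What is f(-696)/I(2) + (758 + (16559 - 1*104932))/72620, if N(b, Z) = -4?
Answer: -71302193/59072739 ≈ -1.2070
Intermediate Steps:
I(S) = 2*S*(-332 + S) (I(S) = (-332 + S)*(2*S) = 2*S*(-332 + S))
f(W) = (-4 + W)/(-290 + W) (f(W) = (W - 4)/(W - 290) = (-4 + W)/(-290 + W))
f(-696)/I(2) + (758 + (16559 - 1*104932))/72620 = ((-4 - 696)/(-290 - 696))/((2*2*(-332 + 2))) + (758 + (16559 - 1*104932))/72620 = (-700/(-986))/((2*2*(-330))) + (758 + (16559 - 104932))*(1/72620) = -1/986*(-700)/(-1320) + (758 - 88373)*(1/72620) = (350/493)*(-1/1320) - 87615*1/72620 = -35/65076 - 17523/14524 = -71302193/59072739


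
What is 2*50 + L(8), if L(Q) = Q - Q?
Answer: 100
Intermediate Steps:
L(Q) = 0
2*50 + L(8) = 2*50 + 0 = 100 + 0 = 100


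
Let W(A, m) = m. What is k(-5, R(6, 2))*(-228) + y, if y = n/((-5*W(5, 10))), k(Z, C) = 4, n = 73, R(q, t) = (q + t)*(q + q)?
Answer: -45673/50 ≈ -913.46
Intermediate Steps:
R(q, t) = 2*q*(q + t) (R(q, t) = (q + t)*(2*q) = 2*q*(q + t))
y = -73/50 (y = 73/((-5*10)) = 73/(-50) = 73*(-1/50) = -73/50 ≈ -1.4600)
k(-5, R(6, 2))*(-228) + y = 4*(-228) - 73/50 = -912 - 73/50 = -45673/50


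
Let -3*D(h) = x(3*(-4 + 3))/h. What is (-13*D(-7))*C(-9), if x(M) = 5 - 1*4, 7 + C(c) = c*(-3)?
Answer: -260/21 ≈ -12.381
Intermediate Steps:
C(c) = -7 - 3*c (C(c) = -7 + c*(-3) = -7 - 3*c)
x(M) = 1 (x(M) = 5 - 4 = 1)
D(h) = -1/(3*h)
(-13*D(-7))*C(-9) = (-(-13)/(3*(-7)))*(-7 - 3*(-9)) = (-(-13)*(-1)/(3*7))*(-7 + 27) = -13*1/21*20 = -13/21*20 = -260/21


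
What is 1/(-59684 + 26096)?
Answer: -1/33588 ≈ -2.9773e-5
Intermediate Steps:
1/(-59684 + 26096) = 1/(-33588) = -1/33588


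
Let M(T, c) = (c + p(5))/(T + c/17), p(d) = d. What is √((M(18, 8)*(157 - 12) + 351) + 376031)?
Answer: √37119821802/314 ≈ 613.58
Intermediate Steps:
M(T, c) = (5 + c)/(T + c/17) (M(T, c) = (c + 5)/(T + c/17) = (5 + c)/(T + c*(1/17)) = (5 + c)/(T + c/17))
√((M(18, 8)*(157 - 12) + 351) + 376031) = √(((17*(5 + 8)/(8 + 17*18))*(157 - 12) + 351) + 376031) = √(((17*13/(8 + 306))*145 + 351) + 376031) = √(((17*13/314)*145 + 351) + 376031) = √(((17*(1/314)*13)*145 + 351) + 376031) = √(((221/314)*145 + 351) + 376031) = √((32045/314 + 351) + 376031) = √(142259/314 + 376031) = √(118215993/314) = √37119821802/314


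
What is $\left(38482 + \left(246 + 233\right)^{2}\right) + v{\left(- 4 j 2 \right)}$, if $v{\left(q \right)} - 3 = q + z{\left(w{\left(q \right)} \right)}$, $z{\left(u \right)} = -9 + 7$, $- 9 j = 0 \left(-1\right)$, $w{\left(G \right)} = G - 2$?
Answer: $267924$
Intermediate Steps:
$w{\left(G \right)} = -2 + G$ ($w{\left(G \right)} = G - 2 = -2 + G$)
$j = 0$ ($j = - \frac{0 \left(-1\right)}{9} = \left(- \frac{1}{9}\right) 0 = 0$)
$z{\left(u \right)} = -2$
$v{\left(q \right)} = 1 + q$ ($v{\left(q \right)} = 3 + \left(q - 2\right) = 3 + \left(-2 + q\right) = 1 + q$)
$\left(38482 + \left(246 + 233\right)^{2}\right) + v{\left(- 4 j 2 \right)} = \left(38482 + \left(246 + 233\right)^{2}\right) + \left(1 + \left(-4\right) 0 \cdot 2\right) = \left(38482 + 479^{2}\right) + \left(1 + 0 \cdot 2\right) = \left(38482 + 229441\right) + \left(1 + 0\right) = 267923 + 1 = 267924$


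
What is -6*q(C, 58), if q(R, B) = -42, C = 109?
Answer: 252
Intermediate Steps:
-6*q(C, 58) = -6*(-42) = 252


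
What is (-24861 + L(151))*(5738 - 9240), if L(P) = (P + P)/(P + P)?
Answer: 87059720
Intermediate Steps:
L(P) = 1 (L(P) = (2*P)/((2*P)) = (2*P)*(1/(2*P)) = 1)
(-24861 + L(151))*(5738 - 9240) = (-24861 + 1)*(5738 - 9240) = -24860*(-3502) = 87059720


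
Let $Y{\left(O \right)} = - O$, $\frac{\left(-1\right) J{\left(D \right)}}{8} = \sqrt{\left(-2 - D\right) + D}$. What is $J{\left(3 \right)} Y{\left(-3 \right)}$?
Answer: $- 24 i \sqrt{2} \approx - 33.941 i$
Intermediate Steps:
$J{\left(D \right)} = - 8 i \sqrt{2}$ ($J{\left(D \right)} = - 8 \sqrt{\left(-2 - D\right) + D} = - 8 \sqrt{-2} = - 8 i \sqrt{2}$)
$J{\left(3 \right)} Y{\left(-3 \right)} = - 8 i \sqrt{2} \left(\left(-1\right) \left(-3\right)\right) = - 8 i \sqrt{2} \cdot 3 = - 24 i \sqrt{2}$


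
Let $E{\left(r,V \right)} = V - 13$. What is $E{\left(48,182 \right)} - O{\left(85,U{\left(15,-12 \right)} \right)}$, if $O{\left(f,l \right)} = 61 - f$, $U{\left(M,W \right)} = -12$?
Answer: $193$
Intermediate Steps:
$E{\left(r,V \right)} = -13 + V$ ($E{\left(r,V \right)} = V - 13 = -13 + V$)
$E{\left(48,182 \right)} - O{\left(85,U{\left(15,-12 \right)} \right)} = \left(-13 + 182\right) - \left(61 - 85\right) = 169 - \left(61 - 85\right) = 169 - -24 = 169 + 24 = 193$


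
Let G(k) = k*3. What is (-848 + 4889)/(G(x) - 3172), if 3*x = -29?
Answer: -1347/1067 ≈ -1.2624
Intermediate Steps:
x = -29/3 (x = (⅓)*(-29) = -29/3 ≈ -9.6667)
G(k) = 3*k
(-848 + 4889)/(G(x) - 3172) = (-848 + 4889)/(3*(-29/3) - 3172) = 4041/(-29 - 3172) = 4041/(-3201) = 4041*(-1/3201) = -1347/1067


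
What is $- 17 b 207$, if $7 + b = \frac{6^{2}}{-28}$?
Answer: $\frac{204102}{7} \approx 29157.0$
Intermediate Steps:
$b = - \frac{58}{7}$ ($b = -7 + \frac{6^{2}}{-28} = -7 + 36 \left(- \frac{1}{28}\right) = -7 - \frac{9}{7} = - \frac{58}{7} \approx -8.2857$)
$- 17 b 207 = \left(-17\right) \left(- \frac{58}{7}\right) 207 = \frac{986}{7} \cdot 207 = \frac{204102}{7}$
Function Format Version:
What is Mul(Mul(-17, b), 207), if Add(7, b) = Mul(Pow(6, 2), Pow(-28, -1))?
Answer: Rational(204102, 7) ≈ 29157.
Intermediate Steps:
b = Rational(-58, 7) (b = Add(-7, Mul(Pow(6, 2), Pow(-28, -1))) = Add(-7, Mul(36, Rational(-1, 28))) = Add(-7, Rational(-9, 7)) = Rational(-58, 7) ≈ -8.2857)
Mul(Mul(-17, b), 207) = Mul(Mul(-17, Rational(-58, 7)), 207) = Mul(Rational(986, 7), 207) = Rational(204102, 7)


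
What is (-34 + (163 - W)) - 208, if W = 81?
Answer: -160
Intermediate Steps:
(-34 + (163 - W)) - 208 = (-34 + (163 - 1*81)) - 208 = (-34 + (163 - 81)) - 208 = (-34 + 82) - 208 = 48 - 208 = -160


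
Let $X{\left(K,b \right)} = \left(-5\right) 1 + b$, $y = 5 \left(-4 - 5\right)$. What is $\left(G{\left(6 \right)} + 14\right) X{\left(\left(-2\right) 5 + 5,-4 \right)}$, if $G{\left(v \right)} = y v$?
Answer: $2304$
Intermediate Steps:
$y = -45$ ($y = 5 \left(-9\right) = -45$)
$X{\left(K,b \right)} = -5 + b$
$G{\left(v \right)} = - 45 v$
$\left(G{\left(6 \right)} + 14\right) X{\left(\left(-2\right) 5 + 5,-4 \right)} = \left(\left(-45\right) 6 + 14\right) \left(-5 - 4\right) = \left(-270 + 14\right) \left(-9\right) = \left(-256\right) \left(-9\right) = 2304$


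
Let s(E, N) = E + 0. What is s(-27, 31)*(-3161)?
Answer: 85347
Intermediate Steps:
s(E, N) = E
s(-27, 31)*(-3161) = -27*(-3161) = 85347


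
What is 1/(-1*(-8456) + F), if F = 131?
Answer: 1/8587 ≈ 0.00011646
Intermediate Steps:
1/(-1*(-8456) + F) = 1/(-1*(-8456) + 131) = 1/(8456 + 131) = 1/8587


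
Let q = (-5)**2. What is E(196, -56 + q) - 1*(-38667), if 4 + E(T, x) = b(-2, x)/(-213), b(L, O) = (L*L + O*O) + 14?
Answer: 8234240/213 ≈ 38658.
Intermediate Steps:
q = 25
b(L, O) = 14 + L**2 + O**2 (b(L, O) = (L**2 + O**2) + 14 = 14 + L**2 + O**2)
E(T, x) = -290/71 - x**2/213 (E(T, x) = -4 + (14 + (-2)**2 + x**2)/(-213) = -4 + (14 + 4 + x**2)*(-1/213) = -4 + (18 + x**2)*(-1/213) = -4 + (-6/71 - x**2/213) = -290/71 - x**2/213)
E(196, -56 + q) - 1*(-38667) = (-290/71 - (-56 + 25)**2/213) - 1*(-38667) = (-290/71 - 1/213*(-31)**2) + 38667 = (-290/71 - 1/213*961) + 38667 = (-290/71 - 961/213) + 38667 = -1831/213 + 38667 = 8234240/213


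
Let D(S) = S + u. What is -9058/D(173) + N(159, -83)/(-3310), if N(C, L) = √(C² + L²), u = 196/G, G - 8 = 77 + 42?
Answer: -1150366/22167 - √32170/3310 ≈ -51.950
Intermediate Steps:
G = 127 (G = 8 + (77 + 42) = 8 + 119 = 127)
u = 196/127 ≈ 1.5433
D(S) = 196/127 + S (D(S) = S + 196/127 = 196/127 + S)
-9058/D(173) + N(159, -83)/(-3310) = -9058/(196/127 + 173) + √(159² + (-83)²)/(-3310) = -9058/22167/127 + √(25281 + 6889)*(-1/3310) = -9058*127/22167 + √32170*(-1/3310) = -1150366/22167 - √32170/3310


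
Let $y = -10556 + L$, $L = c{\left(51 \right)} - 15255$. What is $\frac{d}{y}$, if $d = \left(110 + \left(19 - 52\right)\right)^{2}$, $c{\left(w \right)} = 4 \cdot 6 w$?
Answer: $- \frac{5929}{24587} \approx -0.24114$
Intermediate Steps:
$c{\left(w \right)} = 24 w$
$L = -14031$ ($L = 24 \cdot 51 - 15255 = 1224 - 15255 = -14031$)
$d = 5929$ ($d = \left(110 + \left(19 - 52\right)\right)^{2} = \left(110 - 33\right)^{2} = 77^{2} = 5929$)
$y = -24587$ ($y = -10556 - 14031 = -24587$)
$\frac{d}{y} = \frac{5929}{-24587} = 5929 \left(- \frac{1}{24587}\right) = - \frac{5929}{24587}$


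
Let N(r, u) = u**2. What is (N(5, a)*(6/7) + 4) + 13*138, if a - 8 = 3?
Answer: 13312/7 ≈ 1901.7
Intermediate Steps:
a = 11 (a = 8 + 3 = 11)
(N(5, a)*(6/7) + 4) + 13*138 = (11**2*(6/7) + 4) + 13*138 = (121*(6*(1/7)) + 4) + 1794 = (121*(6/7) + 4) + 1794 = (726/7 + 4) + 1794 = 754/7 + 1794 = 13312/7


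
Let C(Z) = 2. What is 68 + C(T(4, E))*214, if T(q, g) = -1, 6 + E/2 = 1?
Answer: 496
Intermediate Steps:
E = -10 (E = -12 + 2*1 = -12 + 2 = -10)
68 + C(T(4, E))*214 = 68 + 2*214 = 68 + 428 = 496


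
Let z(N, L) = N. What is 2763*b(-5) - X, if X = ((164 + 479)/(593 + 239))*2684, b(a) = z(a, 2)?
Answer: -3304973/208 ≈ -15889.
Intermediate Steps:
b(a) = a
X = 431453/208 (X = (643/832)*2684 = 431453/208 ≈ 2074.3)
2763*b(-5) - X = 2763*(-5) - 1*431453/208 = -13815 - 431453/208 = -3304973/208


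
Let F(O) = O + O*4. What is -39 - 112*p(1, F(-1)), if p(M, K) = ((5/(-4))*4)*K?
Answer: -2839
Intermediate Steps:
F(O) = 5*O (F(O) = O + 4*O = 5*O)
p(M, K) = -5*K (p(M, K) = ((5*(-1/4))*4)*K = (-5/4*4)*K = -5*K)
-39 - 112*p(1, F(-1)) = -39 - (-560)*5*(-1) = -39 - (-560)*(-5) = -39 - 112*25 = -39 - 2800 = -2839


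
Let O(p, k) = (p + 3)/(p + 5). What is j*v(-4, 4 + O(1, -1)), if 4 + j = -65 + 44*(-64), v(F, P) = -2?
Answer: 5770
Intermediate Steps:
O(p, k) = (3 + p)/(5 + p)
j = -2885 (j = -4 + (-65 + 44*(-64)) = -4 + (-65 - 2816) = -4 - 2881 = -2885)
j*v(-4, 4 + O(1, -1)) = -2885*(-2) = 5770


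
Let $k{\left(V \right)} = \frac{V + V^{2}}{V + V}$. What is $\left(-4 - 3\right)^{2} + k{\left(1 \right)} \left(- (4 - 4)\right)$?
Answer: $49$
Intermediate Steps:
$k{\left(V \right)} = \frac{V + V^{2}}{2 V}$
$\left(-4 - 3\right)^{2} + k{\left(1 \right)} \left(- (4 - 4)\right) = \left(-4 - 3\right)^{2} + \left(\frac{1}{2} + \frac{1}{2} \cdot 1\right) \left(- (4 - 4)\right) = \left(-7\right)^{2} + \left(\frac{1}{2} + \frac{1}{2}\right) \left(- (4 - 4)\right) = 49 + 1 \left(\left(-1\right) 0\right) = 49 + 1 \cdot 0 = 49 + 0 = 49$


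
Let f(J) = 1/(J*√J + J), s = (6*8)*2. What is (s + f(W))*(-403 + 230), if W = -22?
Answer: (-16608*√22 + 365203*I/22)/(√22 - I) ≈ -16608.0 - 1.6036*I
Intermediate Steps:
s = 96 (s = 48*2 = 96)
f(J) = 1/(J + J^(3/2)) (f(J) = 1/(J^(3/2) + J) = 1/(J + J^(3/2)))
(s + f(W))*(-403 + 230) = (96 + 1/(-22 + (-22)^(3/2)))*(-403 + 230) = (96 + 1/(-22 - 22*I*√22))*(-173) = -16608 - 173/(-22 - 22*I*√22)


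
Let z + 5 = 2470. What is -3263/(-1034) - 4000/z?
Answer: 781459/509762 ≈ 1.5330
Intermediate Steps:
z = 2465 (z = -5 + 2470 = 2465)
-3263/(-1034) - 4000/z = -3263/(-1034) - 4000/2465 = -3263*(-1/1034) - 4000*1/2465 = 3263/1034 - 800/493 = 781459/509762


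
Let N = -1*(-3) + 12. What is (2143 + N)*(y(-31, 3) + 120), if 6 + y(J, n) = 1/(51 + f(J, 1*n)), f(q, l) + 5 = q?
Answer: 3692338/15 ≈ 2.4616e+5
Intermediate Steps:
N = 15 (N = 3 + 12 = 15)
f(q, l) = -5 + q
y(J, n) = -6 + 1/(46 + J) (y(J, n) = -6 + 1/(51 + (-5 + J)) = -6 + 1/(46 + J))
(2143 + N)*(y(-31, 3) + 120) = (2143 + 15)*((-275 - 6*(-31))/(46 - 31) + 120) = 2158*((-275 + 186)/15 + 120) = 2158*((1/15)*(-89) + 120) = 2158*(-89/15 + 120) = 2158*(1711/15) = 3692338/15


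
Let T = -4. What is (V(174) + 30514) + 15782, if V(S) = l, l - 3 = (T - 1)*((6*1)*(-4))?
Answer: 46419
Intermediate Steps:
l = 123 (l = 3 + (-4 - 1)*((6*1)*(-4)) = 3 - 30*(-4) = 3 - 5*(-24) = 3 + 120 = 123)
V(S) = 123
(V(174) + 30514) + 15782 = (123 + 30514) + 15782 = 30637 + 15782 = 46419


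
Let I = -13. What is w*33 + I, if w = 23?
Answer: 746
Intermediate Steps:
w*33 + I = 23*33 - 13 = 759 - 13 = 746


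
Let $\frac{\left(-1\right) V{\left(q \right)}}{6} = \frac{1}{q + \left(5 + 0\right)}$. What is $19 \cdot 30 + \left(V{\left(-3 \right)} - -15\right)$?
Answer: $582$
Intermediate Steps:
$V{\left(q \right)} = - \frac{6}{5 + q}$ ($V{\left(q \right)} = - \frac{6}{q + \left(5 + 0\right)} = - \frac{6}{q + 5} = - \frac{6}{5 + q}$)
$19 \cdot 30 + \left(V{\left(-3 \right)} - -15\right) = 19 \cdot 30 - \left(-15 + \frac{6}{5 - 3}\right) = 570 + \left(- \frac{6}{2} + 15\right) = 570 + \left(\left(-6\right) \frac{1}{2} + 15\right) = 570 + \left(-3 + 15\right) = 570 + 12 = 582$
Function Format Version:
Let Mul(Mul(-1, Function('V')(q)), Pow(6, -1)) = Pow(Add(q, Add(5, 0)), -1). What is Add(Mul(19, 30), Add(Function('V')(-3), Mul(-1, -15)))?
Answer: 582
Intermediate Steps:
Function('V')(q) = Mul(-6, Pow(Add(5, q), -1)) (Function('V')(q) = Mul(-6, Pow(Add(q, Add(5, 0)), -1)) = Mul(-6, Pow(Add(q, 5), -1)) = Mul(-6, Pow(Add(5, q), -1)))
Add(Mul(19, 30), Add(Function('V')(-3), Mul(-1, -15))) = Add(Mul(19, 30), Add(Mul(-6, Pow(Add(5, -3), -1)), Mul(-1, -15))) = Add(570, Add(Mul(-6, Pow(2, -1)), 15)) = Add(570, Add(Mul(-6, Rational(1, 2)), 15)) = Add(570, Add(-3, 15)) = Add(570, 12) = 582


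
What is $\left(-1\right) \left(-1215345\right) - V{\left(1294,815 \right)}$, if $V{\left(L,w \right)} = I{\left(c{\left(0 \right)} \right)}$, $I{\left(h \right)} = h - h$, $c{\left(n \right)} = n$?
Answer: $1215345$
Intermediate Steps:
$I{\left(h \right)} = 0$
$V{\left(L,w \right)} = 0$
$\left(-1\right) \left(-1215345\right) - V{\left(1294,815 \right)} = \left(-1\right) \left(-1215345\right) - 0 = 1215345 + 0 = 1215345$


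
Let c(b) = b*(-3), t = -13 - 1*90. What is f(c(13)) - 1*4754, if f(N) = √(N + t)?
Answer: -4754 + I*√142 ≈ -4754.0 + 11.916*I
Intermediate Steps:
t = -103 (t = -13 - 90 = -103)
c(b) = -3*b
f(N) = √(-103 + N) (f(N) = √(N - 103) = √(-103 + N))
f(c(13)) - 1*4754 = √(-103 - 3*13) - 1*4754 = √(-103 - 39) - 4754 = √(-142) - 4754 = I*√142 - 4754 = -4754 + I*√142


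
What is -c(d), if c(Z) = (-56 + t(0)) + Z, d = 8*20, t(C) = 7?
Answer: -111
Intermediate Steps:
d = 160
c(Z) = -49 + Z (c(Z) = (-56 + 7) + Z = -49 + Z)
-c(d) = -(-49 + 160) = -1*111 = -111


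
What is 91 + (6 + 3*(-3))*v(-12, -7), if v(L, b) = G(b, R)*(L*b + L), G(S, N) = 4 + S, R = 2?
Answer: 739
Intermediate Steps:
v(L, b) = (4 + b)*(L + L*b) (v(L, b) = (4 + b)*(L*b + L) = (4 + b)*(L + L*b))
91 + (6 + 3*(-3))*v(-12, -7) = 91 + (6 + 3*(-3))*(-12*(1 - 7)*(4 - 7)) = 91 + (6 - 9)*(-12*(-6)*(-3)) = 91 - 3*(-216) = 91 + 648 = 739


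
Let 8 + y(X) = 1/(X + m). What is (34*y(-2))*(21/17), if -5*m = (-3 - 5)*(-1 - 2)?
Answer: -5817/17 ≈ -342.18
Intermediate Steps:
m = -24/5 (m = -(-3 - 5)*(-1 - 2)/5 = -(-8)*(-3)/5 = -⅕*24 = -24/5 ≈ -4.8000)
y(X) = -8 + 1/(-24/5 + X) (y(X) = -8 + 1/(X - 24/5) = -8 + 1/(-24/5 + X))
(34*y(-2))*(21/17) = (34*((197 - 40*(-2))/(-24 + 5*(-2))))*(21/17) = (34*((197 + 80)/(-24 - 10)))*(21*(1/17)) = (34*(277/(-34)))*(21/17) = (34*(-1/34*277))*(21/17) = (34*(-277/34))*(21/17) = -277*21/17 = -5817/17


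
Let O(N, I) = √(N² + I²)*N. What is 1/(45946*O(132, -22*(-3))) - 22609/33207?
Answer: -22609/33207 + √5/2001407760 ≈ -0.68085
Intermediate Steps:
O(N, I) = N*√(I² + N²) (O(N, I) = √(I² + N²)*N = N*√(I² + N²))
1/(45946*O(132, -22*(-3))) - 22609/33207 = 1/(45946*((132*√((-22*(-3))² + 132²)))) - 22609/33207 = 1/(45946*((132*√(66² + 17424)))) - 22609*1/33207 = 1/(45946*((132*√(4356 + 17424)))) - 22609/33207 = 1/(45946*((132*√21780))) - 22609/33207 = 1/(45946*((132*(66*√5)))) - 22609/33207 = 1/(45946*((8712*√5))) - 22609/33207 = (√5/43560)/45946 - 22609/33207 = √5/2001407760 - 22609/33207 = -22609/33207 + √5/2001407760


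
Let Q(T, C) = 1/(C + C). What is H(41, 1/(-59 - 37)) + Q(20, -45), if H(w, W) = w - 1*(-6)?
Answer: 4229/90 ≈ 46.989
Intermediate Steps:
Q(T, C) = 1/(2*C)
H(w, W) = 6 + w (H(w, W) = w + 6 = 6 + w)
H(41, 1/(-59 - 37)) + Q(20, -45) = (6 + 41) + (½)/(-45) = 47 + (½)*(-1/45) = 47 - 1/90 = 4229/90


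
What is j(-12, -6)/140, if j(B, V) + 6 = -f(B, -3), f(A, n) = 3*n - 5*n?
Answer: -3/35 ≈ -0.085714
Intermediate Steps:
f(A, n) = -2*n
j(B, V) = -12 (j(B, V) = -6 - (-2)*(-3) = -6 - 1*6 = -6 - 6 = -12)
j(-12, -6)/140 = -12/140 = -12*1/140 = -3/35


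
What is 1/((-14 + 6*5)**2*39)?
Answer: 1/9984 ≈ 0.00010016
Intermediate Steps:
1/((-14 + 6*5)**2*39) = 1/((-14 + 30)**2*39) = 1/(16**2*39) = 1/(256*39) = 1/9984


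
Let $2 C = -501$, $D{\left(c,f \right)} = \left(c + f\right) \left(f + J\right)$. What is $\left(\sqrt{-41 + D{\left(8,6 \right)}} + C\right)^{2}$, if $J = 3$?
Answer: $\frac{251341}{4} - 501 \sqrt{85} \approx 58216.0$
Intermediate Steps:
$D{\left(c,f \right)} = \left(3 + f\right) \left(c + f\right)$ ($D{\left(c,f \right)} = \left(c + f\right) \left(f + 3\right) = \left(c + f\right) \left(3 + f\right) = \left(3 + f\right) \left(c + f\right)$)
$C = - \frac{501}{2}$ ($C = \frac{1}{2} \left(-501\right) = - \frac{501}{2} \approx -250.5$)
$\left(\sqrt{-41 + D{\left(8,6 \right)}} + C\right)^{2} = \left(\sqrt{-41 + \left(6^{2} + 3 \cdot 8 + 3 \cdot 6 + 8 \cdot 6\right)} - \frac{501}{2}\right)^{2} = \left(\sqrt{-41 + \left(36 + 24 + 18 + 48\right)} - \frac{501}{2}\right)^{2} = \left(\sqrt{-41 + 126} - \frac{501}{2}\right)^{2} = \left(\sqrt{85} - \frac{501}{2}\right)^{2} = \left(- \frac{501}{2} + \sqrt{85}\right)^{2}$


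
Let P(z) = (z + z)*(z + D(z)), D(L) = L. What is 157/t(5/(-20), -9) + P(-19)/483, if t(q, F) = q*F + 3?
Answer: 5296/161 ≈ 32.894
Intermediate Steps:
t(q, F) = 3 + F*q (t(q, F) = F*q + 3 = 3 + F*q)
P(z) = 4*z**2 (P(z) = (z + z)*(z + z) = (2*z)*(2*z) = 4*z**2)
157/t(5/(-20), -9) + P(-19)/483 = 157/(3 - 45/(-20)) + (4*(-19)**2)/483 = 157/(3 - 45*(-1)/20) + (4*361)*(1/483) = 157/(3 - 9*(-1/4)) + 1444*(1/483) = 157/(3 + 9/4) + 1444/483 = 157/(21/4) + 1444/483 = 157*(4/21) + 1444/483 = 628/21 + 1444/483 = 5296/161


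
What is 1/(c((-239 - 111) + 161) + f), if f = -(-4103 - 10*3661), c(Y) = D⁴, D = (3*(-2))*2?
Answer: 1/61449 ≈ 1.6274e-5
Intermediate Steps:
D = -12 (D = -6*2 = -12)
c(Y) = 20736 (c(Y) = (-12)⁴ = 20736)
f = 40713 (f = -(-4103 - 1*36610) = -(-4103 - 36610) = -1*(-40713) = 40713)
1/(c((-239 - 111) + 161) + f) = 1/(20736 + 40713) = 1/61449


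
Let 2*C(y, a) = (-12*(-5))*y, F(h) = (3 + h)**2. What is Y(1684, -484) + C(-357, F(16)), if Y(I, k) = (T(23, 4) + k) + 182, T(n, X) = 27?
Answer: -10985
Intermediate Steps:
Y(I, k) = 209 + k (Y(I, k) = (27 + k) + 182 = 209 + k)
C(y, a) = 30*y (C(y, a) = ((-12*(-5))*y)/2 = (60*y)/2 = 30*y)
Y(1684, -484) + C(-357, F(16)) = (209 - 484) + 30*(-357) = -275 - 10710 = -10985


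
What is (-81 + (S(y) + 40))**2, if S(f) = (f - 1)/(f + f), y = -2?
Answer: 25921/16 ≈ 1620.1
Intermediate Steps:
S(f) = (-1 + f)/(2*f) (S(f) = (-1 + f)/((2*f)) = (-1 + f)*(1/(2*f)) = (-1 + f)/(2*f))
(-81 + (S(y) + 40))**2 = (-81 + ((1/2)*(-1 - 2)/(-2) + 40))**2 = (-81 + ((1/2)*(-1/2)*(-3) + 40))**2 = (-81 + (3/4 + 40))**2 = (-81 + 163/4)**2 = (-161/4)**2 = 25921/16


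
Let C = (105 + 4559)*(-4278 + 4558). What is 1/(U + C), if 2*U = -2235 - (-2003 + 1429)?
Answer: 2/2610179 ≈ 7.6623e-7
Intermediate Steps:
U = -1661/2 (U = (-2235 - (-2003 + 1429))/2 = (-2235 - 1*(-574))/2 = (-2235 + 574)/2 = (1/2)*(-1661) = -1661/2 ≈ -830.50)
C = 1305920 (C = 4664*280 = 1305920)
1/(U + C) = 1/(-1661/2 + 1305920) = 1/(2610179/2) = 2/2610179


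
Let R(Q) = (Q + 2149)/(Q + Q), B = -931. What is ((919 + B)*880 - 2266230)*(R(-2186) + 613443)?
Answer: -3053144463223035/2186 ≈ -1.3967e+12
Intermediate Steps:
R(Q) = (2149 + Q)/(2*Q) (R(Q) = (2149 + Q)/((2*Q)) = (2149 + Q)*(1/(2*Q)) = (2149 + Q)/(2*Q))
((919 + B)*880 - 2266230)*(R(-2186) + 613443) = ((919 - 931)*880 - 2266230)*((½)*(2149 - 2186)/(-2186) + 613443) = (-12*880 - 2266230)*((½)*(-1/2186)*(-37) + 613443) = (-10560 - 2266230)*(37/4372 + 613443) = -2276790*2681972833/4372 = -3053144463223035/2186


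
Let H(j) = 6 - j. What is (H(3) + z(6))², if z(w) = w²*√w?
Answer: 7785 + 216*√6 ≈ 8314.1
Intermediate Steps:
z(w) = w^(5/2)
(H(3) + z(6))² = ((6 - 1*3) + 6^(5/2))² = ((6 - 3) + 36*√6)² = (3 + 36*√6)²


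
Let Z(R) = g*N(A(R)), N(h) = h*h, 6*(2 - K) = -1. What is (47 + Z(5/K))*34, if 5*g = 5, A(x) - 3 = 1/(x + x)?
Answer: 3509633/1800 ≈ 1949.8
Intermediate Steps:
A(x) = 3 + 1/(2*x) (A(x) = 3 + 1/(x + x) = 3 + 1/(2*x))
K = 13/6 (K = 2 - ⅙*(-1) = 2 + ⅙ = 13/6 ≈ 2.1667)
g = 1 (g = (⅕)*5 = 1)
N(h) = h²
Z(R) = (3 + 1/(2*R))² (Z(R) = 1*(3 + 1/(2*R))² = (3 + 1/(2*R))²)
(47 + Z(5/K))*34 = (47 + (1 + 6*(5/(13/6)))²/(4*(5/(13/6))²))*34 = (47 + (1 + 6*(5*(6/13)))²/(4*(5*(6/13))²))*34 = (47 + (1 + 6*(30/13))²/(4*(30/13)²))*34 = (47 + (¼)*(169/900)*(1 + 180/13)²)*34 = (47 + (¼)*(169/900)*(193/13)²)*34 = (47 + (¼)*(169/900)*(37249/169))*34 = (47 + 37249/3600)*34 = (206449/3600)*34 = 3509633/1800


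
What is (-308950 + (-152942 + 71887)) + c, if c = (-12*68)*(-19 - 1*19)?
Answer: -358997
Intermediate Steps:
c = 31008 (c = -816*(-19 - 19) = -816*(-38) = 31008)
(-308950 + (-152942 + 71887)) + c = (-308950 + (-152942 + 71887)) + 31008 = (-308950 - 81055) + 31008 = -390005 + 31008 = -358997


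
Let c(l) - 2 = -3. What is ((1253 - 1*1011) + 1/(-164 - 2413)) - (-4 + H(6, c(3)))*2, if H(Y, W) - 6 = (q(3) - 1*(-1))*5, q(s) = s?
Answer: 510245/2577 ≈ 198.00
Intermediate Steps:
c(l) = -1 (c(l) = 2 - 3 = -1)
H(Y, W) = 26 (H(Y, W) = 6 + (3 - 1*(-1))*5 = 6 + (3 + 1)*5 = 6 + 4*5 = 6 + 20 = 26)
((1253 - 1*1011) + 1/(-164 - 2413)) - (-4 + H(6, c(3)))*2 = ((1253 - 1*1011) + 1/(-164 - 2413)) - (-4 + 26)*2 = ((1253 - 1011) + 1/(-2577)) - 22*2 = (242 - 1/2577) - 1*44 = 623633/2577 - 44 = 510245/2577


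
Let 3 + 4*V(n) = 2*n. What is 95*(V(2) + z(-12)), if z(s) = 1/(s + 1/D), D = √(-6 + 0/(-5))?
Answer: 10963/692 + 19*I*√6/173 ≈ 15.842 + 0.26902*I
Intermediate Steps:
V(n) = -¾ + n/2 (V(n) = -¾ + (2*n)/4 = -¾ + n/2)
D = I*√6 (D = √(-6 + 0*(-⅕)) = √(-6 + 0) = √(-6) = I*√6 ≈ 2.4495*I)
z(s) = 1/(s - I*√6/6) (z(s) = 1/(s + 1/(I*√6)) = 1/(s - I*√6/6))
95*(V(2) + z(-12)) = 95*((-¾ + (½)*2) + √6/(-I - 12*√6)) = 95*((-¾ + 1) + √6/(-I - 12*√6)) = 95*(¼ + √6/(-I - 12*√6)) = 95/4 + 95*√6/(-I - 12*√6)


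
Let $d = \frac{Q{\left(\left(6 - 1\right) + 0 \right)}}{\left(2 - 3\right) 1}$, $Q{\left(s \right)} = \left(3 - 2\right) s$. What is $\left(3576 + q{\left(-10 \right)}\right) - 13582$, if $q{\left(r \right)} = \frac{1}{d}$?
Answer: $- \frac{50031}{5} \approx -10006.0$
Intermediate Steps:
$Q{\left(s \right)} = s$ ($Q{\left(s \right)} = 1 s = s$)
$d = -5$ ($d = \frac{\left(6 - 1\right) + 0}{\left(2 - 3\right) 1} = \frac{5 + 0}{\left(-1\right) 1} = \frac{5}{-1} = 5 \left(-1\right) = -5$)
$q{\left(r \right)} = - \frac{1}{5}$ ($q{\left(r \right)} = \frac{1}{-5} = - \frac{1}{5}$)
$\left(3576 + q{\left(-10 \right)}\right) - 13582 = \left(3576 - \frac{1}{5}\right) - 13582 = \frac{17879}{5} - 13582 = - \frac{50031}{5}$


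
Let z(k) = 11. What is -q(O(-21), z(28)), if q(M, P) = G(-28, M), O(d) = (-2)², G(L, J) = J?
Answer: -4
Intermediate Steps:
O(d) = 4
q(M, P) = M
-q(O(-21), z(28)) = -1*4 = -4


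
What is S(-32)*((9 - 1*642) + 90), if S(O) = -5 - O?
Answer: -14661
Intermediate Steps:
S(-32)*((9 - 1*642) + 90) = (-5 - 1*(-32))*((9 - 1*642) + 90) = (-5 + 32)*((9 - 642) + 90) = 27*(-633 + 90) = 27*(-543) = -14661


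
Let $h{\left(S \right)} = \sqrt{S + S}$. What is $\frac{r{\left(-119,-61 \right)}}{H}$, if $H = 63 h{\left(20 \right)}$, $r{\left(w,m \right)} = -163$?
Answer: $- \frac{163 \sqrt{10}}{1260} \approx -0.40909$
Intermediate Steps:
$h{\left(S \right)} = \sqrt{2} \sqrt{S}$ ($h{\left(S \right)} = \sqrt{2 S} = \sqrt{2} \sqrt{S}$)
$H = 126 \sqrt{10}$ ($H = 63 \sqrt{2} \sqrt{20} = 63 \sqrt{2} \cdot 2 \sqrt{5} = 63 \cdot 2 \sqrt{10} = 126 \sqrt{10} \approx 398.45$)
$\frac{r{\left(-119,-61 \right)}}{H} = - \frac{163}{126 \sqrt{10}} = - 163 \frac{\sqrt{10}}{1260} = - \frac{163 \sqrt{10}}{1260}$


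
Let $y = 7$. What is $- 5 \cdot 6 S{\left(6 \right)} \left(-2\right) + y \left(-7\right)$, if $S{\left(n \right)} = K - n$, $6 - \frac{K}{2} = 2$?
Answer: $71$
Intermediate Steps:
$K = 8$ ($K = 12 - 4 = 8$)
$S{\left(n \right)} = 8 - n$
$- 5 \cdot 6 S{\left(6 \right)} \left(-2\right) + y \left(-7\right) = - 5 \cdot 6 \left(8 - 6\right) \left(-2\right) + 7 \left(-7\right) = - 5 \cdot 6 \left(8 - 6\right) \left(-2\right) - 49 = - 5 \cdot 6 \cdot 2 \left(-2\right) - 49 = \left(-5\right) 12 \left(-2\right) - 49 = \left(-60\right) \left(-2\right) - 49 = 120 - 49 = 71$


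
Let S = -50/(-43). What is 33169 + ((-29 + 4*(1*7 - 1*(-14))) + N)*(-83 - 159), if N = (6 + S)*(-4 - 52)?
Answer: 5027953/43 ≈ 1.1693e+5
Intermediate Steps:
S = 50/43 (S = -50*(-1/43) = 50/43 ≈ 1.1628)
N = -17248/43 (N = (6 + 50/43)*(-4 - 52) = (308/43)*(-56) = -17248/43 ≈ -401.12)
33169 + ((-29 + 4*(1*7 - 1*(-14))) + N)*(-83 - 159) = 33169 + ((-29 + 4*(1*7 - 1*(-14))) - 17248/43)*(-83 - 159) = 33169 + ((-29 + 4*(7 + 14)) - 17248/43)*(-242) = 33169 + ((-29 + 4*21) - 17248/43)*(-242) = 33169 + ((-29 + 84) - 17248/43)*(-242) = 33169 + (55 - 17248/43)*(-242) = 33169 - 14883/43*(-242) = 33169 + 3601686/43 = 5027953/43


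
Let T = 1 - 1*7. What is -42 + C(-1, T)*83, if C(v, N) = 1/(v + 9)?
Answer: -253/8 ≈ -31.625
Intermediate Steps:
T = -6 (T = 1 - 7 = -6)
C(v, N) = 1/(9 + v)
-42 + C(-1, T)*83 = -42 + 83/(9 - 1) = -42 + 83/8 = -253/8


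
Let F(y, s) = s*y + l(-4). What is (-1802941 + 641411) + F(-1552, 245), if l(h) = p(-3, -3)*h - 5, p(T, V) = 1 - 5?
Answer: -1541759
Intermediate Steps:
p(T, V) = -4
l(h) = -5 - 4*h (l(h) = -4*h - 5 = -5 - 4*h)
F(y, s) = 11 + s*y (F(y, s) = s*y + (-5 - 4*(-4)) = s*y + (-5 + 16) = s*y + 11 = 11 + s*y)
(-1802941 + 641411) + F(-1552, 245) = (-1802941 + 641411) + (11 + 245*(-1552)) = -1161530 + (11 - 380240) = -1161530 - 380229 = -1541759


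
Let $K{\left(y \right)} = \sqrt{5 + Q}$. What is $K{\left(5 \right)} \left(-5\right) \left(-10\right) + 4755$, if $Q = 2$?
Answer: $4755 + 50 \sqrt{7} \approx 4887.3$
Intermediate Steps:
$K{\left(y \right)} = \sqrt{7}$ ($K{\left(y \right)} = \sqrt{5 + 2} = \sqrt{7}$)
$K{\left(5 \right)} \left(-5\right) \left(-10\right) + 4755 = \sqrt{7} \left(-5\right) \left(-10\right) + 4755 = - 5 \sqrt{7} \left(-10\right) + 4755 = 50 \sqrt{7} + 4755 = 4755 + 50 \sqrt{7}$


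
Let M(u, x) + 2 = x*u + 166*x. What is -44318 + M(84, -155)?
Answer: -83070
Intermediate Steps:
M(u, x) = -2 + 166*x + u*x (M(u, x) = -2 + (x*u + 166*x) = -2 + (u*x + 166*x) = -2 + (166*x + u*x) = -2 + 166*x + u*x)
-44318 + M(84, -155) = -44318 + (-2 + 166*(-155) + 84*(-155)) = -44318 + (-2 - 25730 - 13020) = -44318 - 38752 = -83070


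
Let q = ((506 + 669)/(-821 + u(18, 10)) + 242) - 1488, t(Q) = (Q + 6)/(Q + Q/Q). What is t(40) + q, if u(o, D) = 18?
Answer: -41033295/32923 ≈ -1246.3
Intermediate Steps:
t(Q) = (6 + Q)/(1 + Q) (t(Q) = (6 + Q)/(Q + 1) = (6 + Q)/(1 + Q))
q = -1001713/803 (q = ((506 + 669)/(-821 + 18) + 242) - 1488 = (1175/(-803) + 242) - 1488 = (1175*(-1/803) + 242) - 1488 = (-1175/803 + 242) - 1488 = 193151/803 - 1488 = -1001713/803 ≈ -1247.5)
t(40) + q = (6 + 40)/(1 + 40) - 1001713/803 = 46/41 - 1001713/803 = -41033295/32923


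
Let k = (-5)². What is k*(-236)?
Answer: -5900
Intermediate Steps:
k = 25
k*(-236) = 25*(-236) = -5900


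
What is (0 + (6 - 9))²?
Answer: 9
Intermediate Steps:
(0 + (6 - 9))² = (0 - 3)² = (-3)² = 9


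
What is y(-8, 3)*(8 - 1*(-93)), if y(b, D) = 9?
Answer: 909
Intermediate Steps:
y(-8, 3)*(8 - 1*(-93)) = 9*(8 - 1*(-93)) = 9*(8 + 93) = 9*101 = 909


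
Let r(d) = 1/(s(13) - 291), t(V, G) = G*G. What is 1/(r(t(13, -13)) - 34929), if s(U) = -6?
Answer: -297/10373914 ≈ -2.8629e-5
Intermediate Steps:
t(V, G) = G**2
r(d) = -1/297 (r(d) = 1/(-6 - 291) = 1/(-297) = -1/297)
1/(r(t(13, -13)) - 34929) = 1/(-1/297 - 34929) = 1/(-10373914/297) = -297/10373914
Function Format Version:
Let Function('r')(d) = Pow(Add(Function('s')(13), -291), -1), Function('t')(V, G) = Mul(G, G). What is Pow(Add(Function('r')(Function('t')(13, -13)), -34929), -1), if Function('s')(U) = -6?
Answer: Rational(-297, 10373914) ≈ -2.8629e-5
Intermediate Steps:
Function('t')(V, G) = Pow(G, 2)
Function('r')(d) = Rational(-1, 297) (Function('r')(d) = Pow(Add(-6, -291), -1) = Pow(-297, -1) = Rational(-1, 297))
Pow(Add(Function('r')(Function('t')(13, -13)), -34929), -1) = Pow(Add(Rational(-1, 297), -34929), -1) = Pow(Rational(-10373914, 297), -1) = Rational(-297, 10373914)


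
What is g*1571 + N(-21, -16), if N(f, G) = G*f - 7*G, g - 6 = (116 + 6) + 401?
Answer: 831507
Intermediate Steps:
g = 529 (g = 6 + ((116 + 6) + 401) = 6 + (122 + 401) = 6 + 523 = 529)
N(f, G) = -7*G + G*f
g*1571 + N(-21, -16) = 529*1571 - 16*(-7 - 21) = 831059 - 16*(-28) = 831059 + 448 = 831507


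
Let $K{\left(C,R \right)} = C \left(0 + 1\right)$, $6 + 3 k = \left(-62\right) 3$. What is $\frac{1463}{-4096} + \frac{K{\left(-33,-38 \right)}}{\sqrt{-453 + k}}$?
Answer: $- \frac{1463}{4096} + \frac{3 i \sqrt{517}}{47} \approx -0.35718 + 1.4513 i$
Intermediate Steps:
$k = -64$ ($k = -2 + \frac{\left(-62\right) 3}{3} = -2 + \frac{1}{3} \left(-186\right) = -2 - 62 = -64$)
$K{\left(C,R \right)} = C$ ($K{\left(C,R \right)} = C 1 = C$)
$\frac{1463}{-4096} + \frac{K{\left(-33,-38 \right)}}{\sqrt{-453 + k}} = \frac{1463}{-4096} - \frac{33}{\sqrt{-453 - 64}} = 1463 \left(- \frac{1}{4096}\right) - \frac{33}{\sqrt{-517}} = - \frac{1463}{4096} - \frac{33}{i \sqrt{517}} = - \frac{1463}{4096} - 33 \left(- \frac{i \sqrt{517}}{517}\right) = - \frac{1463}{4096} + \frac{3 i \sqrt{517}}{47}$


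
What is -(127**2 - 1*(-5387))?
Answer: -21516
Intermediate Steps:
-(127**2 - 1*(-5387)) = -(16129 + 5387) = -1*21516 = -21516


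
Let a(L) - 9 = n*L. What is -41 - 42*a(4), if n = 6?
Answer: -1427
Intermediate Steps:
a(L) = 9 + 6*L
-41 - 42*a(4) = -41 - 42*(9 + 6*4) = -41 - 42*(9 + 24) = -41 - 42*33 = -41 - 1386 = -1427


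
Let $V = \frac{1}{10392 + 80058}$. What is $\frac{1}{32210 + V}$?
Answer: $\frac{90450}{2913394501} \approx 3.1046 \cdot 10^{-5}$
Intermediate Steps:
$V = \frac{1}{90450} \approx 1.1056 \cdot 10^{-5}$
$\frac{1}{32210 + V} = \frac{1}{32210 + \frac{1}{90450}} = \frac{1}{\frac{2913394501}{90450}} = \frac{90450}{2913394501}$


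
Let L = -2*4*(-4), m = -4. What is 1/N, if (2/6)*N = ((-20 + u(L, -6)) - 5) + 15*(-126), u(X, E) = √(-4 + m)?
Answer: -1915/11001699 - 2*I*√2/11001699 ≈ -0.00017406 - 2.5709e-7*I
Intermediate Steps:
L = 32 (L = -8*(-4) = 32)
u(X, E) = 2*I*√2 (u(X, E) = √(-4 - 4) = √(-8) = 2*I*√2)
N = -5745 + 6*I*√2 (N = 3*(((-20 + 2*I*√2) - 5) + 15*(-126)) = 3*((-25 + 2*I*√2) - 1890) = 3*(-1915 + 2*I*√2) = -5745 + 6*I*√2 ≈ -5745.0 + 8.4853*I)
1/N = 1/(-5745 + 6*I*√2)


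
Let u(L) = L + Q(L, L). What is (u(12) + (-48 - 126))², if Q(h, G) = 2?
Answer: 25600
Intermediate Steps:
u(L) = 2 + L (u(L) = L + 2 = 2 + L)
(u(12) + (-48 - 126))² = ((2 + 12) + (-48 - 126))² = (14 - 174)² = (-160)² = 25600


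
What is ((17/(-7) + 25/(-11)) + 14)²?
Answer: 512656/5929 ≈ 86.466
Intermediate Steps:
((17/(-7) + 25/(-11)) + 14)² = ((17*(-⅐) + 25*(-1/11)) + 14)² = ((-17/7 - 25/11) + 14)² = (-362/77 + 14)² = (716/77)² = 512656/5929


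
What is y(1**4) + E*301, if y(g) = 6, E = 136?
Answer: 40942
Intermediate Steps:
y(1**4) + E*301 = 6 + 136*301 = 6 + 40936 = 40942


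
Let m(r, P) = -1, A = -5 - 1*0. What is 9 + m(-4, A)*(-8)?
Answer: 17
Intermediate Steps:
A = -5 (A = -5 + 0 = -5)
9 + m(-4, A)*(-8) = 9 - 1*(-8) = 9 + 8 = 17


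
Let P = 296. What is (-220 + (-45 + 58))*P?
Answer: -61272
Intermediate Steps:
(-220 + (-45 + 58))*P = (-220 + (-45 + 58))*296 = (-220 + 13)*296 = -207*296 = -61272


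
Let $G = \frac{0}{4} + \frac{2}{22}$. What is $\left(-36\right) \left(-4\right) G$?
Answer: $\frac{144}{11} \approx 13.091$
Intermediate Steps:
$G = \frac{1}{11}$ ($G = 0 \cdot \frac{1}{4} + 2 \cdot \frac{1}{22} = 0 + \frac{1}{11} = \frac{1}{11} \approx 0.090909$)
$\left(-36\right) \left(-4\right) G = \left(-36\right) \left(-4\right) \frac{1}{11} = 144 \cdot \frac{1}{11} = \frac{144}{11}$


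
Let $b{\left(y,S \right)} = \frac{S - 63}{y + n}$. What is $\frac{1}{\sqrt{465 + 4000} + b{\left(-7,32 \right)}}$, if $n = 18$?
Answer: $\frac{341}{539304} + \frac{121 \sqrt{4465}}{539304} \approx 0.015624$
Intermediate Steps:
$b{\left(y,S \right)} = \frac{-63 + S}{18 + y}$ ($b{\left(y,S \right)} = \frac{S - 63}{y + 18} = \frac{-63 + S}{18 + y}$)
$\frac{1}{\sqrt{465 + 4000} + b{\left(-7,32 \right)}} = \frac{1}{\sqrt{465 + 4000} + \frac{-63 + 32}{18 - 7}} = \frac{1}{\sqrt{4465} + \frac{1}{11} \left(-31\right)} = \frac{1}{\sqrt{4465} - \frac{31}{11}} = \frac{1}{- \frac{31}{11} + \sqrt{4465}}$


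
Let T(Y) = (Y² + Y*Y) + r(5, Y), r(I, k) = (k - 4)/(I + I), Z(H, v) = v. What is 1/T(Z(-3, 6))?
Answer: 5/361 ≈ 0.013850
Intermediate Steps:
r(I, k) = (-4 + k)/(2*I) (r(I, k) = (-4 + k)/((2*I)) = (-4 + k)*(1/(2*I)) = (-4 + k)/(2*I))
T(Y) = -⅖ + 2*Y² + Y/10 (T(Y) = (Y² + Y*Y) + (½)*(-4 + Y)/5 = (Y² + Y²) + (½)*(⅕)*(-4 + Y) = 2*Y² + (-⅖ + Y/10) = -⅖ + 2*Y² + Y/10)
1/T(Z(-3, 6)) = 1/(-⅖ + 2*6² + (⅒)*6) = 1/(-⅖ + 2*36 + ⅗) = 1/(-⅖ + 72 + ⅗) = 1/(361/5) = 5/361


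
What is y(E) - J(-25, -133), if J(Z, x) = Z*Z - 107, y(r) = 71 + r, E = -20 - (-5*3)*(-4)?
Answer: -527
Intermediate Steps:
E = -80 (E = -20 - (-15)*(-4) = -20 - 1*60 = -20 - 60 = -80)
J(Z, x) = -107 + Z**2 (J(Z, x) = Z**2 - 107 = -107 + Z**2)
y(E) - J(-25, -133) = (71 - 80) - (-107 + (-25)**2) = -9 - (-107 + 625) = -9 - 1*518 = -9 - 518 = -527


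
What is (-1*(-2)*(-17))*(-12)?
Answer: 408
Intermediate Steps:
(-1*(-2)*(-17))*(-12) = (2*(-17))*(-12) = -34*(-12) = 408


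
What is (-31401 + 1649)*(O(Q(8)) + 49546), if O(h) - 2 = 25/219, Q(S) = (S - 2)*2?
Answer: -322840052824/219 ≈ -1.4742e+9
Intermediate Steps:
Q(S) = -4 + 2*S (Q(S) = (-2 + S)*2 = -4 + 2*S)
O(h) = 463/219 (O(h) = 2 + 25/219 = 463/219)
(-31401 + 1649)*(O(Q(8)) + 49546) = (-31401 + 1649)*(463/219 + 49546) = -29752*10851037/219 = -322840052824/219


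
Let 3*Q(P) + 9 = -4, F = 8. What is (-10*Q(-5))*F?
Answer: 1040/3 ≈ 346.67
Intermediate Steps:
Q(P) = -13/3 (Q(P) = -3 + (1/3)*(-4) = -3 - 4/3 = -13/3)
(-10*Q(-5))*F = -10*(-13/3)*8 = (130/3)*8 = 1040/3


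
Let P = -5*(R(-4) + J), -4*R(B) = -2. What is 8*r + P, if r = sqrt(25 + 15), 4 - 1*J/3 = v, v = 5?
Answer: 25/2 + 16*sqrt(10) ≈ 63.096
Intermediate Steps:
R(B) = 1/2 (R(B) = -1/4*(-2) = 1/2)
J = -3 (J = 12 - 3*5 = 12 - 15 = -3)
r = 2*sqrt(10) (r = sqrt(40) = 2*sqrt(10) ≈ 6.3246)
P = 25/2 (P = -5*(1/2 - 3) = -5*(-5/2) = 25/2 ≈ 12.500)
8*r + P = 8*(2*sqrt(10)) + 25/2 = 16*sqrt(10) + 25/2 = 25/2 + 16*sqrt(10)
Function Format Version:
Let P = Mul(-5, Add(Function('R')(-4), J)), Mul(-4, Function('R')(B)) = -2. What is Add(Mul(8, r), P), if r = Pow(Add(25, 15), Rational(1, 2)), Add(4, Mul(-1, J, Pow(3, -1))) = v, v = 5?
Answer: Add(Rational(25, 2), Mul(16, Pow(10, Rational(1, 2)))) ≈ 63.096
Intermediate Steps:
Function('R')(B) = Rational(1, 2) (Function('R')(B) = Mul(Rational(-1, 4), -2) = Rational(1, 2))
J = -3 (J = Add(12, Mul(-3, 5)) = Add(12, -15) = -3)
r = Mul(2, Pow(10, Rational(1, 2))) (r = Pow(40, Rational(1, 2)) = Mul(2, Pow(10, Rational(1, 2))) ≈ 6.3246)
P = Rational(25, 2) (P = Mul(-5, Add(Rational(1, 2), -3)) = Mul(-5, Rational(-5, 2)) = Rational(25, 2) ≈ 12.500)
Add(Mul(8, r), P) = Add(Mul(8, Mul(2, Pow(10, Rational(1, 2)))), Rational(25, 2)) = Add(Mul(16, Pow(10, Rational(1, 2))), Rational(25, 2)) = Add(Rational(25, 2), Mul(16, Pow(10, Rational(1, 2))))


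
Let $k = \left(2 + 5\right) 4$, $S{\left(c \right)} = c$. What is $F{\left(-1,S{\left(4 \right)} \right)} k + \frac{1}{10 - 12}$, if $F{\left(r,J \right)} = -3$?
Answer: $- \frac{169}{2} \approx -84.5$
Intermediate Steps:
$k = 28$ ($k = 7 \cdot 4 = 28$)
$F{\left(-1,S{\left(4 \right)} \right)} k + \frac{1}{10 - 12} = \left(-3\right) 28 + \frac{1}{10 - 12} = -84 + \frac{1}{-2} = -84 - \frac{1}{2} = - \frac{169}{2}$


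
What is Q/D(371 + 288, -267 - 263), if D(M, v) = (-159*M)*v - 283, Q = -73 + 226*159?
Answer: 329/509483 ≈ 0.00064575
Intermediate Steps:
Q = 35861 (Q = -73 + 35934 = 35861)
D(M, v) = -283 - 159*M*v (D(M, v) = -159*M*v - 283 = -283 - 159*M*v)
Q/D(371 + 288, -267 - 263) = 35861/(-283 - 159*(371 + 288)*(-267 - 263)) = 35861/(-283 - 159*659*(-530)) = 35861/(-283 + 55533930) = 35861/55533647 = 35861*(1/55533647) = 329/509483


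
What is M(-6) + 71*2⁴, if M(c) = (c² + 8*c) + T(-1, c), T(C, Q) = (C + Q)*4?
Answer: 1096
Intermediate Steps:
T(C, Q) = 4*C + 4*Q
M(c) = -4 + c² + 12*c (M(c) = (c² + 8*c) + (4*(-1) + 4*c) = (c² + 8*c) + (-4 + 4*c) = -4 + c² + 12*c)
M(-6) + 71*2⁴ = (-4 + (-6)² + 12*(-6)) + 71*2⁴ = (-4 + 36 - 72) + 71*16 = -40 + 1136 = 1096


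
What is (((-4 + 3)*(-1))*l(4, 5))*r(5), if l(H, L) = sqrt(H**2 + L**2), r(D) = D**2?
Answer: 25*sqrt(41) ≈ 160.08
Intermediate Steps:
(((-4 + 3)*(-1))*l(4, 5))*r(5) = (((-4 + 3)*(-1))*sqrt(4**2 + 5**2))*5**2 = ((-1*(-1))*sqrt(16 + 25))*25 = (1*sqrt(41))*25 = sqrt(41)*25 = 25*sqrt(41)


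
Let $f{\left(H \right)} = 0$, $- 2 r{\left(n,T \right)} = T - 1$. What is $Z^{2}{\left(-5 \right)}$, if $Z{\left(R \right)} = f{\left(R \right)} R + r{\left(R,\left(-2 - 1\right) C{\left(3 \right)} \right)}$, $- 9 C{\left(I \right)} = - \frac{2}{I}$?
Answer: $\frac{121}{324} \approx 0.37346$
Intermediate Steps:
$C{\left(I \right)} = \frac{2}{9 I}$ ($C{\left(I \right)} = - \frac{\left(-2\right) \frac{1}{I}}{9} = \frac{2}{9 I}$)
$r{\left(n,T \right)} = \frac{1}{2} - \frac{T}{2}$ ($r{\left(n,T \right)} = - \frac{T - 1}{2} = - \frac{-1 + T}{2} = \frac{1}{2} - \frac{T}{2}$)
$Z{\left(R \right)} = \frac{11}{18}$ ($Z{\left(R \right)} = 0 R + \left(\frac{1}{2} - \frac{\left(-2 - 1\right) \frac{2}{9 \cdot 3}}{2}\right) = 0 + \left(\frac{1}{2} - \frac{\left(-3\right) \frac{2}{9} \cdot \frac{1}{3}}{2}\right) = 0 + \left(\frac{1}{2} - \frac{\left(-3\right) \frac{2}{27}}{2}\right) = 0 + \left(\frac{1}{2} - - \frac{1}{9}\right) = 0 + \left(\frac{1}{2} + \frac{1}{9}\right) = 0 + \frac{11}{18} = \frac{11}{18}$)
$Z^{2}{\left(-5 \right)} = \left(\frac{11}{18}\right)^{2} = \frac{121}{324}$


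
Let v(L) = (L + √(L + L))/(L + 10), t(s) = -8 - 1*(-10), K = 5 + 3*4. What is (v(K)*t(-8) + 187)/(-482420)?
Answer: -5083/13025340 - √34/6512670 ≈ -0.00039113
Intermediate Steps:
K = 17 (K = 5 + 12 = 17)
t(s) = 2 (t(s) = -8 + 10 = 2)
v(L) = (L + √2*√L)/(10 + L) (v(L) = (L + √(2*L))/(10 + L) = (L + √2*√L)/(10 + L))
(v(K)*t(-8) + 187)/(-482420) = (((17 + √2*√17)/(10 + 17))*2 + 187)/(-482420) = (((17 + √34)/27)*2 + 187)*(-1/482420) = ((17/27 + √34/27)*2 + 187)*(-1/482420) = ((34/27 + 2*√34/27) + 187)*(-1/482420) = (5083/27 + 2*√34/27)*(-1/482420) = -5083/13025340 - √34/6512670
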